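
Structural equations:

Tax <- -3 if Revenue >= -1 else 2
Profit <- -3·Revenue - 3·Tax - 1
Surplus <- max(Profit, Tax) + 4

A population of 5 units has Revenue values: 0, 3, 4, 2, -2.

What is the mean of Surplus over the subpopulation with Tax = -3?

5.5

Observing Tax=-3 restricts to units where Tax's equation naturally yields -3: Revenue ∈ {0, 3, 4, 2}. In that subpopulation Surplus = 12, 3, 1, 6, mean 5.5.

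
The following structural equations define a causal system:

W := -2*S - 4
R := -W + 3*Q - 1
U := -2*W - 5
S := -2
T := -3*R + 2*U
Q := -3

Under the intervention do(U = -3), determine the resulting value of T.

24

The intervention breaks the incoming arrows to U: U := -2*W - 5 no longer applies, and U = -3.
W = -2*S - 4  [with S=-2]  = 0
R = -W + 3*Q - 1  [with W=0, Q=-3]  = -10
T = -3*R + 2*U  [with R=-10, U=-3]  = 24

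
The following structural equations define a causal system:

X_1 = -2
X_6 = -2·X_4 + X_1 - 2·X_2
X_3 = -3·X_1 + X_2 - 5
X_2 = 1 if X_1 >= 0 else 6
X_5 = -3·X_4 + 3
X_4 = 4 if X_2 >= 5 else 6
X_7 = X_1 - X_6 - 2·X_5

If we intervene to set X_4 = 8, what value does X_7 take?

The intervention breaks the incoming arrows to X_4: X_4 = 4 if X_2 >= 5 else 6 no longer applies, and X_4 = 8.
X_2 = 1 if X_1 >= 0 else 6  [with X_1=-2]  = 6
X_5 = -3·X_4 + 3  [with X_4=8]  = -21
X_6 = -2·X_4 + X_1 - 2·X_2  [with X_4=8, X_1=-2, X_2=6]  = -30
X_7 = X_1 - X_6 - 2·X_5  [with X_1=-2, X_6=-30, X_5=-21]  = 70

70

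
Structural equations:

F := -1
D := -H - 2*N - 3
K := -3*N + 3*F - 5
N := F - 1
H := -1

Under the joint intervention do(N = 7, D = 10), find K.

-29

The joint intervention fixes N = 7, D = 10, removing each variable's own equation.
K = -3*N + 3*F - 5  [with N=7, F=-1]  = -29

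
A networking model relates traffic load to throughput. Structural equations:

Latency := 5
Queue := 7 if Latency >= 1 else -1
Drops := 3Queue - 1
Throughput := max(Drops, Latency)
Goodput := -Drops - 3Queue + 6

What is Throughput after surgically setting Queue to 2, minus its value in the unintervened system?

Under do(Queue=2), the mechanism Queue := 7 if Latency >= 1 else -1 is discarded; Queue is fixed at 2.
Drops = 3Queue - 1  [with Queue=2]  = 5
Throughput = max(Drops, Latency)  [with Drops=5, Latency=5]  = 5
Without intervention: Queue = 7 if Latency >= 1 else -1  [with Latency=5]  = 7; Drops = 3Queue - 1  [with Queue=7]  = 20; Throughput = max(Drops, Latency)  [with Drops=20, Latency=5]  = 20.
Change = 5 − 20 = -15.

-15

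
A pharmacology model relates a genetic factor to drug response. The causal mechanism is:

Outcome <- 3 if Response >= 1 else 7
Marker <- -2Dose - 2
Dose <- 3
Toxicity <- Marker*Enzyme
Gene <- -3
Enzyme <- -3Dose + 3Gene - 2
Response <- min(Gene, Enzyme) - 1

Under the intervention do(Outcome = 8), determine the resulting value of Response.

-21

The intervention breaks the incoming arrows to Outcome: Outcome <- 3 if Response >= 1 else 7 no longer applies, and Outcome = 8.
Response is not downstream of the intervention, so its value is determined by the original equations.
Enzyme = -3Dose + 3Gene - 2  [with Dose=3, Gene=-3]  = -20
Response = min(Gene, Enzyme) - 1  [with Gene=-3, Enzyme=-20]  = -21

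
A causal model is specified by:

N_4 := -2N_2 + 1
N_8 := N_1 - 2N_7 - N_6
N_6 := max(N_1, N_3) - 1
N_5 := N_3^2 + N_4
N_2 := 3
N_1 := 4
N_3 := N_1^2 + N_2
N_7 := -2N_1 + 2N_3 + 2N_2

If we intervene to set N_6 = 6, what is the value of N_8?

Intervening sets N_6 = 6 and removes its equation (N_6 := max(N_1, N_3) - 1).
N_3 = N_1^2 + N_2  [with N_1=4, N_2=3]  = 19
N_7 = -2N_1 + 2N_3 + 2N_2  [with N_1=4, N_3=19, N_2=3]  = 36
N_8 = N_1 - 2N_7 - N_6  [with N_1=4, N_7=36, N_6=6]  = -74

-74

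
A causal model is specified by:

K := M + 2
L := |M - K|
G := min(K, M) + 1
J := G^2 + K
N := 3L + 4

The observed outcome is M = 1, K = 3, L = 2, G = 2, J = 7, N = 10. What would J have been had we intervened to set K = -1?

do(K=-1) replaces the equation K := M + 2 with the constant K = -1.
G = min(K, M) + 1  [with K=-1, M=1]  = 0
J = G^2 + K  [with G=0, K=-1]  = -1

-1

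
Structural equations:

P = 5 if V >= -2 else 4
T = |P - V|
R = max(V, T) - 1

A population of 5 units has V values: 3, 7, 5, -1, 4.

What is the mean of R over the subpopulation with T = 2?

4

Conditioning on T=2 selects the 2 unit(s) with V ∈ {3, 7}. Their R values: 2, 6. Mean = 4.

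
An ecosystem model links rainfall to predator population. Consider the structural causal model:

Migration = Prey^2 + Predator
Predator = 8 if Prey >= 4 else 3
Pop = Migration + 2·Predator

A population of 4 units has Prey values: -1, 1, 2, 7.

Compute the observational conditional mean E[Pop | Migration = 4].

Observing Migration=4 restricts to units where Migration's equation naturally yields 4: Prey ∈ {-1, 1}. In that subpopulation Pop = 10, 10, mean 10.

10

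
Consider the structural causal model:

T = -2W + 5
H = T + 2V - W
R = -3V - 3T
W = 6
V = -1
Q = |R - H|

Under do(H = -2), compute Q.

26

The intervention breaks the incoming arrows to H: H = T + 2V - W no longer applies, and H = -2.
T = -2W + 5  [with W=6]  = -7
R = -3V - 3T  [with V=-1, T=-7]  = 24
Q = |R - H|  [with R=24, H=-2]  = 26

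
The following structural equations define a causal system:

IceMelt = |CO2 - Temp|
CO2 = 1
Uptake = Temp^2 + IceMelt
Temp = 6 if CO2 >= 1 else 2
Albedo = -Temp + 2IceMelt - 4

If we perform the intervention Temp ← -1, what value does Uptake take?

do(Temp=-1) replaces the equation Temp = 6 if CO2 >= 1 else 2 with the constant Temp = -1.
IceMelt = |CO2 - Temp|  [with CO2=1, Temp=-1]  = 2
Uptake = Temp^2 + IceMelt  [with Temp=-1, IceMelt=2]  = 3

3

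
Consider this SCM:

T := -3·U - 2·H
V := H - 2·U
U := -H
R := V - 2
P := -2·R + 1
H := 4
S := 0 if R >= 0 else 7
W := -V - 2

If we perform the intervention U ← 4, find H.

4

Under do(U=4), the mechanism U := -H is discarded; U is fixed at 4.
H is not downstream of the intervention, so its value is determined by the original equations.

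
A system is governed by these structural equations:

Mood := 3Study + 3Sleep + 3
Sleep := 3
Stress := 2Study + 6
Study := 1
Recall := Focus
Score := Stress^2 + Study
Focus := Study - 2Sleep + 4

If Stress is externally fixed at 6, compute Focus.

The intervention breaks the incoming arrows to Stress: Stress := 2Study + 6 no longer applies, and Stress = 6.
Focus is not downstream of the intervention, so its value is determined by the original equations.
Focus = Study - 2Sleep + 4  [with Study=1, Sleep=3]  = -1

-1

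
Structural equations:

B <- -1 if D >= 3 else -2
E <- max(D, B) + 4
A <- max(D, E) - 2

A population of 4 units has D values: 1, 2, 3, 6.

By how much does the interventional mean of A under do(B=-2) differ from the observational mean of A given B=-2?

1.5

The intervention sets B=-2 in all 4 units regardless of D. Recomputing A per unit gives 3, 4, 5, 8; average 5.
Conditioning on B=-2 selects the 2 unit(s) with D ∈ {1, 2}. Their A values: 3, 4. Mean = 3.5.
Difference = 5 − 3.5 = 1.5.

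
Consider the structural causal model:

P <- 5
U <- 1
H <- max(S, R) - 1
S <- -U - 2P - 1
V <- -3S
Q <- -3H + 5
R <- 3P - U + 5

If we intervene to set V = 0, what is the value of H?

The intervention breaks the incoming arrows to V: V <- -3S no longer applies, and V = 0.
Since H is not a descendant of the intervened variable, it is unaffected.
S = -U - 2P - 1  [with U=1, P=5]  = -12
R = 3P - U + 5  [with P=5, U=1]  = 19
H = max(S, R) - 1  [with S=-12, R=19]  = 18

18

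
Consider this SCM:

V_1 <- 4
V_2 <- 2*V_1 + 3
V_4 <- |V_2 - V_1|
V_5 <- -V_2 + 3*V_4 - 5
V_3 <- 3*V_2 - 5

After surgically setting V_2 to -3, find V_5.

19

do(V_2=-3) replaces the equation V_2 <- 2*V_1 + 3 with the constant V_2 = -3.
V_4 = |V_2 - V_1|  [with V_2=-3, V_1=4]  = 7
V_5 = -V_2 + 3*V_4 - 5  [with V_2=-3, V_4=7]  = 19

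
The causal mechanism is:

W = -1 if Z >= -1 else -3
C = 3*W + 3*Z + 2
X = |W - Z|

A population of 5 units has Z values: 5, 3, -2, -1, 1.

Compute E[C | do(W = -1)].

do(W=-1) breaks W's dependence on Z. With W=-1 fixed, C across the units is 14, 8, -7, -4, 2, mean 2.6.

2.6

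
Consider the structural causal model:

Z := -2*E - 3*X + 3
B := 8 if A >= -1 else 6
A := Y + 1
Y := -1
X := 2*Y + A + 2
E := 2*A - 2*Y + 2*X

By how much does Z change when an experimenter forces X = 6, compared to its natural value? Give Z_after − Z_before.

do(X=6) replaces the equation X := 2*Y + A + 2 with the constant X = 6.
A = Y + 1  [with Y=-1]  = 0
E = 2*A - 2*Y + 2*X  [with A=0, Y=-1, X=6]  = 14
Z = -2*E - 3*X + 3  [with E=14, X=6]  = -43
Without intervention: A = Y + 1  [with Y=-1]  = 0; X = 2*Y + A + 2  [with Y=-1, A=0]  = 0; E = 2*A - 2*Y + 2*X  [with A=0, Y=-1, X=0]  = 2; Z = -2*E - 3*X + 3  [with E=2, X=0]  = -1.
Change = -43 − (-1) = -42.

-42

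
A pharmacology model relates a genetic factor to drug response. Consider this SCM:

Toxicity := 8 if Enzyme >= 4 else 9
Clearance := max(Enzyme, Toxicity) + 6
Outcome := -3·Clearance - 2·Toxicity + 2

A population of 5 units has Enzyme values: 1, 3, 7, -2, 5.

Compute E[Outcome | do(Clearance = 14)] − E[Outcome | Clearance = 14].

do(Clearance=14) breaks Clearance's dependence on Enzyme. With Clearance=14 fixed, Outcome across the units is -58, -58, -56, -58, -56, mean -57.2.
E[Outcome|Clearance=14] averages over only the 2 units with Clearance=14 (Enzyme = 7, 5): Outcome = -56, -56, mean -56.
Difference = -57.2 − (-56) = -1.2.

-1.2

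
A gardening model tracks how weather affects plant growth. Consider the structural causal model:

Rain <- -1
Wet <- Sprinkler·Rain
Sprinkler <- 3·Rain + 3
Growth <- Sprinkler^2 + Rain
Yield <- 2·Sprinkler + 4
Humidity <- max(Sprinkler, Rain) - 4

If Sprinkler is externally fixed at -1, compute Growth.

Under do(Sprinkler=-1), the mechanism Sprinkler <- 3·Rain + 3 is discarded; Sprinkler is fixed at -1.
Growth = Sprinkler^2 + Rain  [with Sprinkler=-1, Rain=-1]  = 0

0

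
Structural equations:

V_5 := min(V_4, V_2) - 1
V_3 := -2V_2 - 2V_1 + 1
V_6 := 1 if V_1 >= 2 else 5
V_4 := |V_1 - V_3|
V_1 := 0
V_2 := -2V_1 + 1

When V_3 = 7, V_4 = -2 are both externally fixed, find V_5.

Setting V_3 = 7, V_4 = -2 by intervention discards those variables' equations.
V_2 = -2V_1 + 1  [with V_1=0]  = 1
V_5 = min(V_4, V_2) - 1  [with V_4=-2, V_2=1]  = -3

-3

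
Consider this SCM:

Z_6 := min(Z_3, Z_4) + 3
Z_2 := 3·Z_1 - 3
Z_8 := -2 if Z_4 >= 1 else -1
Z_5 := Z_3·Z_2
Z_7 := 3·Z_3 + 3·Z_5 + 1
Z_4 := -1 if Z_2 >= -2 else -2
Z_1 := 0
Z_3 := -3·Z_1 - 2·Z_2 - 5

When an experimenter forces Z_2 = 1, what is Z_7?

Under do(Z_2=1), the mechanism Z_2 := 3·Z_1 - 3 is discarded; Z_2 is fixed at 1.
Z_3 = -3·Z_1 - 2·Z_2 - 5  [with Z_1=0, Z_2=1]  = -7
Z_5 = Z_3·Z_2  [with Z_3=-7, Z_2=1]  = -7
Z_7 = 3·Z_3 + 3·Z_5 + 1  [with Z_3=-7, Z_5=-7]  = -41

-41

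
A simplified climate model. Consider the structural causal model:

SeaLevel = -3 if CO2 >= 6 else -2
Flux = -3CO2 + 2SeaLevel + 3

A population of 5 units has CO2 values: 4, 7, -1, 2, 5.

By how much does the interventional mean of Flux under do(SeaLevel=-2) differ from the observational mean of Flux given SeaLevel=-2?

-2.7

The intervention sets SeaLevel=-2 in all 5 units regardless of CO2. Recomputing Flux per unit gives -13, -22, 2, -7, -16; average -11.2.
Observing SeaLevel=-2 restricts to units where SeaLevel's equation naturally yields -2: CO2 ∈ {4, -1, 2, 5}. In that subpopulation Flux = -13, 2, -7, -16, mean -8.5.
Difference = -11.2 − (-8.5) = -2.7.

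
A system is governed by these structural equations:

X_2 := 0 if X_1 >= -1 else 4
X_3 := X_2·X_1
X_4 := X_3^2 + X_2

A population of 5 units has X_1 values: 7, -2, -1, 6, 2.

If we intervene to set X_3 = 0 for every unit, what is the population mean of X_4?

0.8

Under do(X_3=0), X_3's equation is replaced by X_3=0 for every unit. Per-unit X_4: 0, 4, 0, 0, 0. Mean = 0.8.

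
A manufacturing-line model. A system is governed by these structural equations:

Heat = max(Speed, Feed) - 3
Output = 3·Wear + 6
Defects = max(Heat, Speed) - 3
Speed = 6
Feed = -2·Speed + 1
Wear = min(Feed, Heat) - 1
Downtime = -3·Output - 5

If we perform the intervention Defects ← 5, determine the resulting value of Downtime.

Under do(Defects=5), the mechanism Defects = max(Heat, Speed) - 3 is discarded; Defects is fixed at 5.
Since Downtime is not a descendant of the intervened variable, it is unaffected.
Feed = -2·Speed + 1  [with Speed=6]  = -11
Heat = max(Speed, Feed) - 3  [with Speed=6, Feed=-11]  = 3
Wear = min(Feed, Heat) - 1  [with Feed=-11, Heat=3]  = -12
Output = 3·Wear + 6  [with Wear=-12]  = -30
Downtime = -3·Output - 5  [with Output=-30]  = 85

85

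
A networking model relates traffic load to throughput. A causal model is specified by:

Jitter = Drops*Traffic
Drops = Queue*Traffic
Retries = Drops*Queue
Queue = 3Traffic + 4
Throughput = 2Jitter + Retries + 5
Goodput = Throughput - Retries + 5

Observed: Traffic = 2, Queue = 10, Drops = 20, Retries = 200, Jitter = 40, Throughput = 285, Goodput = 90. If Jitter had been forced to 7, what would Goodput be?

24

Under do(Jitter=7), the mechanism Jitter = Drops*Traffic is discarded; Jitter is fixed at 7.
Queue = 3Traffic + 4  [with Traffic=2]  = 10
Drops = Queue*Traffic  [with Queue=10, Traffic=2]  = 20
Retries = Drops*Queue  [with Drops=20, Queue=10]  = 200
Throughput = 2Jitter + Retries + 5  [with Jitter=7, Retries=200]  = 219
Goodput = Throughput - Retries + 5  [with Throughput=219, Retries=200]  = 24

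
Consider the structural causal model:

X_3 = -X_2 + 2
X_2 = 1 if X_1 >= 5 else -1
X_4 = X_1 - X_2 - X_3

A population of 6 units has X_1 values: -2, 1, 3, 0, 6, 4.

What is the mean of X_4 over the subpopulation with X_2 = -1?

Conditioning on X_2=-1 selects the 5 unit(s) with X_1 ∈ {-2, 1, 3, 0, 4}. Their X_4 values: -4, -1, 1, -2, 2. Mean = -0.8.

-0.8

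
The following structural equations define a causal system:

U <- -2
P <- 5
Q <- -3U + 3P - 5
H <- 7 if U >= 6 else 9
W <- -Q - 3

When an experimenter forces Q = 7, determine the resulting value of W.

-10

do(Q=7) replaces the equation Q <- -3U + 3P - 5 with the constant Q = 7.
W = -Q - 3  [with Q=7]  = -10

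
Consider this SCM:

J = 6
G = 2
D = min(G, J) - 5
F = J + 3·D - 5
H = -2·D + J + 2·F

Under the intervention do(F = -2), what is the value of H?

Intervening sets F = -2 and removes its equation (F = J + 3·D - 5).
D = min(G, J) - 5  [with G=2, J=6]  = -3
H = -2·D + J + 2·F  [with D=-3, J=6, F=-2]  = 8

8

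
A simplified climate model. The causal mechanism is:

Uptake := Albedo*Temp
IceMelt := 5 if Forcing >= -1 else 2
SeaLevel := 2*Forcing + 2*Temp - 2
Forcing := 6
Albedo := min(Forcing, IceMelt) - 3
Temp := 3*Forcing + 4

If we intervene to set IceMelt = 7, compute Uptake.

The intervention breaks the incoming arrows to IceMelt: IceMelt := 5 if Forcing >= -1 else 2 no longer applies, and IceMelt = 7.
Temp = 3*Forcing + 4  [with Forcing=6]  = 22
Albedo = min(Forcing, IceMelt) - 3  [with Forcing=6, IceMelt=7]  = 3
Uptake = Albedo*Temp  [with Albedo=3, Temp=22]  = 66

66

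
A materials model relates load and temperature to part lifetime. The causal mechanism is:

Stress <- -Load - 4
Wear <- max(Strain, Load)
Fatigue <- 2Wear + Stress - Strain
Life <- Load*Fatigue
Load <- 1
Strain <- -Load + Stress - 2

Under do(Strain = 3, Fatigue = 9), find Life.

9

Setting Strain = 3, Fatigue = 9 by intervention discards those variables' equations.
Life = Load*Fatigue  [with Load=1, Fatigue=9]  = 9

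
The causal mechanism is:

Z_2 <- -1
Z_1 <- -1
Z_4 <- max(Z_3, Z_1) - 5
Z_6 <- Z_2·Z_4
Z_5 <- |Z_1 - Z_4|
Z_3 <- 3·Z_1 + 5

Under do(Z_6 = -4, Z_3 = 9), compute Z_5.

5

Under do(Z_6 = -4, Z_3 = 9), each intervened variable's structural equation is replaced by its fixed value.
Z_4 = max(Z_3, Z_1) - 5  [with Z_3=9, Z_1=-1]  = 4
Z_5 = |Z_1 - Z_4|  [with Z_1=-1, Z_4=4]  = 5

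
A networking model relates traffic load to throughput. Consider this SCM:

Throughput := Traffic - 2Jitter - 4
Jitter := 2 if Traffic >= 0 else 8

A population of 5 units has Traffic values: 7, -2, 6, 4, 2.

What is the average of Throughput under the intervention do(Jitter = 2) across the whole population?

Every unit gets Jitter=2 under the intervention. Throughput values become -1, -10, -2, -4, -6; E[Throughput|do(Jitter=2)] = -4.6.

-4.6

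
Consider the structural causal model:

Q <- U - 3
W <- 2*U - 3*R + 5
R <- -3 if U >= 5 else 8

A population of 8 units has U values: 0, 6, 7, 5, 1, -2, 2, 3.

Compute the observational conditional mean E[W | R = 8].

-17.4

Observing R=8 restricts to units where R's equation naturally yields 8: U ∈ {0, 1, -2, 2, 3}. In that subpopulation W = -19, -17, -23, -15, -13, mean -17.4.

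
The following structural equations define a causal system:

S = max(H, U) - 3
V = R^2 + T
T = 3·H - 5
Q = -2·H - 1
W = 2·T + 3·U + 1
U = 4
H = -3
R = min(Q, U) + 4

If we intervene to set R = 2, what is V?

Intervening sets R = 2 and removes its equation (R = min(Q, U) + 4).
T = 3·H - 5  [with H=-3]  = -14
V = R^2 + T  [with R=2, T=-14]  = -10

-10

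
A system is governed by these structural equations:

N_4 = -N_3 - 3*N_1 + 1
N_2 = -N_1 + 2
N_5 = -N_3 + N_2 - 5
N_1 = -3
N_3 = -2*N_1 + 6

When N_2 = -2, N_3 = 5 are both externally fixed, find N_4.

5

Setting N_2 = -2, N_3 = 5 by intervention discards those variables' equations.
N_4 = -N_3 - 3*N_1 + 1  [with N_3=5, N_1=-3]  = 5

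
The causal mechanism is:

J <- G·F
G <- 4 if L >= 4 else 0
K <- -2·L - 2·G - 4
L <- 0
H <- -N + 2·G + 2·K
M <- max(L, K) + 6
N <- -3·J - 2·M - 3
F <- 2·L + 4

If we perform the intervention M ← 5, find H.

5

Intervening sets M = 5 and removes its equation (M <- max(L, K) + 6).
F = 2·L + 4  [with L=0]  = 4
G = 4 if L >= 4 else 0  [with L=0]  = 0
J = G·F  [with G=0, F=4]  = 0
K = -2·L - 2·G - 4  [with L=0, G=0]  = -4
N = -3·J - 2·M - 3  [with J=0, M=5]  = -13
H = -N + 2·G + 2·K  [with N=-13, G=0, K=-4]  = 5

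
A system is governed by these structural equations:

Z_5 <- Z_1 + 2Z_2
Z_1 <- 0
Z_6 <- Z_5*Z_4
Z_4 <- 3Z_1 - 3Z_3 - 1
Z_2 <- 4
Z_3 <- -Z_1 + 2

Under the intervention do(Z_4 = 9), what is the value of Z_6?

Under do(Z_4=9), the mechanism Z_4 <- 3Z_1 - 3Z_3 - 1 is discarded; Z_4 is fixed at 9.
Z_5 = Z_1 + 2Z_2  [with Z_1=0, Z_2=4]  = 8
Z_6 = Z_5*Z_4  [with Z_5=8, Z_4=9]  = 72

72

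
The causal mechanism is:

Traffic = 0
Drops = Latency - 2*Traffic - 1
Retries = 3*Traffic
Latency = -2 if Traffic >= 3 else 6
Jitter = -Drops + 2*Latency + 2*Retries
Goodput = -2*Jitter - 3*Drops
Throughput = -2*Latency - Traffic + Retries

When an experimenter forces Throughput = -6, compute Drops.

do(Throughput=-6) replaces the equation Throughput = -2*Latency - Traffic + Retries with the constant Throughput = -6.
Drops is not downstream of the intervention, so its value is determined by the original equations.
Latency = -2 if Traffic >= 3 else 6  [with Traffic=0]  = 6
Drops = Latency - 2*Traffic - 1  [with Latency=6, Traffic=0]  = 5

5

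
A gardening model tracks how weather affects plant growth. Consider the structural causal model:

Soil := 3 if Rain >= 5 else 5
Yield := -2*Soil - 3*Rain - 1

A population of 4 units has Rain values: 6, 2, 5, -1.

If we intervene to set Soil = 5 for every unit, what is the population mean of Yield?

-20

The intervention sets Soil=5 in all 4 units regardless of Rain. Recomputing Yield per unit gives -29, -17, -26, -8; average -20.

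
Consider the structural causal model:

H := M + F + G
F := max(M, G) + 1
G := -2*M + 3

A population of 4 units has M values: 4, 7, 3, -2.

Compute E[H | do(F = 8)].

Every unit gets F=8 under the intervention. H values become 7, 4, 8, 13; E[H|do(F=8)] = 8.

8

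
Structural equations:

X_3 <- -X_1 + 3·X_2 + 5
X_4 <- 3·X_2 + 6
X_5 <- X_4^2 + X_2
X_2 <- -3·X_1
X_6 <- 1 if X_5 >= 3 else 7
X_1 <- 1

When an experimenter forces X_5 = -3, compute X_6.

7

The intervention breaks the incoming arrows to X_5: X_5 <- X_4^2 + X_2 no longer applies, and X_5 = -3.
X_6 = 1 if X_5 >= 3 else 7  [with X_5=-3]  = 7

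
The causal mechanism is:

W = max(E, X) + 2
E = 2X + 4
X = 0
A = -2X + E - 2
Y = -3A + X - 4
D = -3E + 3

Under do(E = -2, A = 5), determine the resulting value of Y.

-19

Setting E = -2, A = 5 by intervention discards those variables' equations.
Y = -3A + X - 4  [with A=5, X=0]  = -19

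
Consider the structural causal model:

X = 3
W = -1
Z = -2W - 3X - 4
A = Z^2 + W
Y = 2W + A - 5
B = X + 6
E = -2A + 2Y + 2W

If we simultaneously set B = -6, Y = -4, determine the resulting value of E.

Setting B = -6, Y = -4 by intervention discards those variables' equations.
Z = -2W - 3X - 4  [with W=-1, X=3]  = -11
A = Z^2 + W  [with Z=-11, W=-1]  = 120
E = -2A + 2Y + 2W  [with A=120, Y=-4, W=-1]  = -250

-250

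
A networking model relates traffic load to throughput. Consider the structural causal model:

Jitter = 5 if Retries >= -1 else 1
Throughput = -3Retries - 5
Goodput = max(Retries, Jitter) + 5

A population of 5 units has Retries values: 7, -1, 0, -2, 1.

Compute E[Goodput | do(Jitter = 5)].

10.4

The intervention sets Jitter=5 in all 5 units regardless of Retries. Recomputing Goodput per unit gives 12, 10, 10, 10, 10; average 10.4.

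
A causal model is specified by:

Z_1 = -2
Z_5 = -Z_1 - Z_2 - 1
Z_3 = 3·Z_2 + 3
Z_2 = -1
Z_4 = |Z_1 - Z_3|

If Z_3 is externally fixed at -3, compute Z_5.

2

do(Z_3=-3) replaces the equation Z_3 = 3·Z_2 + 3 with the constant Z_3 = -3.
Z_5 is not downstream of the intervention, so its value is determined by the original equations.
Z_5 = -Z_1 - Z_2 - 1  [with Z_1=-2, Z_2=-1]  = 2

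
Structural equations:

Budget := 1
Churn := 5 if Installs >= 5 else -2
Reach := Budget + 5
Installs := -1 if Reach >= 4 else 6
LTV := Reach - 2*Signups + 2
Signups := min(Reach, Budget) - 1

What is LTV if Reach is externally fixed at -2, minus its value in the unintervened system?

-2

Under do(Reach=-2), the mechanism Reach := Budget + 5 is discarded; Reach is fixed at -2.
Signups = min(Reach, Budget) - 1  [with Reach=-2, Budget=1]  = -3
LTV = Reach - 2*Signups + 2  [with Reach=-2, Signups=-3]  = 6
Without intervention: Reach = Budget + 5  [with Budget=1]  = 6; Signups = min(Reach, Budget) - 1  [with Reach=6, Budget=1]  = 0; LTV = Reach - 2*Signups + 2  [with Reach=6, Signups=0]  = 8.
Change = 6 − 8 = -2.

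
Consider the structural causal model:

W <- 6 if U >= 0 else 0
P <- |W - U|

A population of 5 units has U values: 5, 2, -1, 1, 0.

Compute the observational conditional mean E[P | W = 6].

4

E[P|W=6] averages over only the 4 units with W=6 (U = 5, 2, 1, 0): P = 1, 4, 5, 6, mean 4.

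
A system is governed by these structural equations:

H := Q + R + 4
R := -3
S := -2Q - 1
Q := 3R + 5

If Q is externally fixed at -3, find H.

The intervention breaks the incoming arrows to Q: Q := 3R + 5 no longer applies, and Q = -3.
H = Q + R + 4  [with Q=-3, R=-3]  = -2

-2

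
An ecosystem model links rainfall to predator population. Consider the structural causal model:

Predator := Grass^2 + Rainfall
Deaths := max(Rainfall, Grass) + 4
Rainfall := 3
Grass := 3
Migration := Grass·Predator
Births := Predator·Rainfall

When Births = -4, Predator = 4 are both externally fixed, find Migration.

12

The joint intervention fixes Births = -4, Predator = 4, removing each variable's own equation.
Migration = Grass·Predator  [with Grass=3, Predator=4]  = 12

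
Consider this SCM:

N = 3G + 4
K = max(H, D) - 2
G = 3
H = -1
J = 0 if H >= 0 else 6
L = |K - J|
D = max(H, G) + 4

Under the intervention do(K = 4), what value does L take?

2

Under do(K=4), the mechanism K = max(H, D) - 2 is discarded; K is fixed at 4.
J = 0 if H >= 0 else 6  [with H=-1]  = 6
L = |K - J|  [with K=4, J=6]  = 2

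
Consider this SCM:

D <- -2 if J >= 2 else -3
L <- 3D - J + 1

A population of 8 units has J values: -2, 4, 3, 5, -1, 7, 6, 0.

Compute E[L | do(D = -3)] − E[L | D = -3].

-3.75

do(D=-3) breaks D's dependence on J. With D=-3 fixed, L across the units is -6, -12, -11, -13, -7, -15, -14, -8, mean -10.75.
Observing D=-3 restricts to units where D's equation naturally yields -3: J ∈ {-2, -1, 0}. In that subpopulation L = -6, -7, -8, mean -7.
Difference = -10.75 − (-7) = -3.75.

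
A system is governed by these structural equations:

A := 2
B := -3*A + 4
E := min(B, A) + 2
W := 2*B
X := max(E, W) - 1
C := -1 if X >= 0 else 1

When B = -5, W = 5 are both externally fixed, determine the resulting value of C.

The joint intervention fixes B = -5, W = 5, removing each variable's own equation.
E = min(B, A) + 2  [with B=-5, A=2]  = -3
X = max(E, W) - 1  [with E=-3, W=5]  = 4
C = -1 if X >= 0 else 1  [with X=4]  = -1

-1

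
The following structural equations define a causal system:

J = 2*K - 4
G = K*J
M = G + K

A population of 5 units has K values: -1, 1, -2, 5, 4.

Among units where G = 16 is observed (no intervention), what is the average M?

E[M|G=16] averages over only the 2 units with G=16 (K = -2, 4): M = 14, 20, mean 17.

17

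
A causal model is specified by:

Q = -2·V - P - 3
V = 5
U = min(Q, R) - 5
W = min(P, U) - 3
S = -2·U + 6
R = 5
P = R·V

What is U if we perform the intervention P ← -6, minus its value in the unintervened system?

31

do(P=-6) replaces the equation P = R·V with the constant P = -6.
Q = -2·V - P - 3  [with V=5, P=-6]  = -7
U = min(Q, R) - 5  [with Q=-7, R=5]  = -12
Without intervention: P = R·V  [with R=5, V=5]  = 25; Q = -2·V - P - 3  [with V=5, P=25]  = -38; U = min(Q, R) - 5  [with Q=-38, R=5]  = -43.
Change = -12 − (-43) = 31.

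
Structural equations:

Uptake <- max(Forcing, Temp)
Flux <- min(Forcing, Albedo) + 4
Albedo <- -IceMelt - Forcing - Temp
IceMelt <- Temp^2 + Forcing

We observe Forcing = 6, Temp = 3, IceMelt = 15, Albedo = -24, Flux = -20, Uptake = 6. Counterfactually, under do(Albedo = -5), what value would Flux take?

-1

Intervening sets Albedo = -5 and removes its equation (Albedo <- -IceMelt - Forcing - Temp).
Flux = min(Forcing, Albedo) + 4  [with Forcing=6, Albedo=-5]  = -1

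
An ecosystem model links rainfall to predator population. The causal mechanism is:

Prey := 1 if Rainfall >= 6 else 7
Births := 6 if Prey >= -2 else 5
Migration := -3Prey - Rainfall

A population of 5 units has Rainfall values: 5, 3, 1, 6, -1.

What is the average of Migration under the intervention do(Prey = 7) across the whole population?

Every unit gets Prey=7 under the intervention. Migration values become -26, -24, -22, -27, -20; E[Migration|do(Prey=7)] = -23.8.

-23.8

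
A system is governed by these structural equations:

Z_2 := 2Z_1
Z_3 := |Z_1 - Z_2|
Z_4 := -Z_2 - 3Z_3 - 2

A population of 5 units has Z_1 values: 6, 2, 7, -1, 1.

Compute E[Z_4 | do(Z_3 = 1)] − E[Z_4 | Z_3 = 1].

-6

The intervention sets Z_3=1 in all 5 units regardless of Z_1. Recomputing Z_4 per unit gives -17, -9, -19, -3, -7; average -11.
Conditioning on Z_3=1 selects the 2 unit(s) with Z_1 ∈ {-1, 1}. Their Z_4 values: -3, -7. Mean = -5.
Difference = -11 − (-5) = -6.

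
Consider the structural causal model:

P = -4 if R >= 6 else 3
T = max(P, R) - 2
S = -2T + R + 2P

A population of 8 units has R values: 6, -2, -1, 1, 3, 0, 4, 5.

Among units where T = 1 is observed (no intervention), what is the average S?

4.2

Observing T=1 restricts to units where T's equation naturally yields 1: R ∈ {-2, -1, 1, 3, 0}. In that subpopulation S = 2, 3, 5, 7, 4, mean 4.2.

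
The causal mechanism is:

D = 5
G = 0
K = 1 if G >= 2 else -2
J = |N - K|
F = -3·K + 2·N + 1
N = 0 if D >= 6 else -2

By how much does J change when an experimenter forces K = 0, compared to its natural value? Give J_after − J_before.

2

The intervention breaks the incoming arrows to K: K = 1 if G >= 2 else -2 no longer applies, and K = 0.
N = 0 if D >= 6 else -2  [with D=5]  = -2
J = |N - K|  [with N=-2, K=0]  = 2
Without intervention: K = 1 if G >= 2 else -2  [with G=0]  = -2; N = 0 if D >= 6 else -2  [with D=5]  = -2; J = |N - K|  [with N=-2, K=-2]  = 0.
Change = 2 − 0 = 2.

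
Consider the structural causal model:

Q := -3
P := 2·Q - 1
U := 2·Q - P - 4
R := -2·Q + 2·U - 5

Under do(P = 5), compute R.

-29

Under do(P=5), the mechanism P := 2·Q - 1 is discarded; P is fixed at 5.
U = 2·Q - P - 4  [with Q=-3, P=5]  = -15
R = -2·Q + 2·U - 5  [with Q=-3, U=-15]  = -29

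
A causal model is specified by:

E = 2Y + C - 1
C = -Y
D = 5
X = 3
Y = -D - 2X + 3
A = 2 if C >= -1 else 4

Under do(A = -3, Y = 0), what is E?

Under do(A = -3, Y = 0), each intervened variable's structural equation is replaced by its fixed value.
C = -Y  [with Y=0]  = 0
E = 2Y + C - 1  [with Y=0, C=0]  = -1

-1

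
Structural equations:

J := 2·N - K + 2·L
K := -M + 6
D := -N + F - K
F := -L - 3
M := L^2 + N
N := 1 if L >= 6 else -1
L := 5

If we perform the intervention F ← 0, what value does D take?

19

Under do(F=0), the mechanism F := -L - 3 is discarded; F is fixed at 0.
N = 1 if L >= 6 else -1  [with L=5]  = -1
M = L^2 + N  [with L=5, N=-1]  = 24
K = -M + 6  [with M=24]  = -18
D = -N + F - K  [with N=-1, F=0, K=-18]  = 19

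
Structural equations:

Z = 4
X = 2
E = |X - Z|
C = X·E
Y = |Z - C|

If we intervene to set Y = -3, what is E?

2

do(Y=-3) replaces the equation Y = |Z - C| with the constant Y = -3.
E is not downstream of the intervention, so its value is determined by the original equations.
E = |X - Z|  [with X=2, Z=4]  = 2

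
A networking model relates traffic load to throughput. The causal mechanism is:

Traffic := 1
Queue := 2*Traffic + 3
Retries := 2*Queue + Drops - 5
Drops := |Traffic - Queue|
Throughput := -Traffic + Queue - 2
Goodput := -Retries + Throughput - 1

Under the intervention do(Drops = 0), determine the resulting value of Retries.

The intervention breaks the incoming arrows to Drops: Drops := |Traffic - Queue| no longer applies, and Drops = 0.
Queue = 2*Traffic + 3  [with Traffic=1]  = 5
Retries = 2*Queue + Drops - 5  [with Queue=5, Drops=0]  = 5

5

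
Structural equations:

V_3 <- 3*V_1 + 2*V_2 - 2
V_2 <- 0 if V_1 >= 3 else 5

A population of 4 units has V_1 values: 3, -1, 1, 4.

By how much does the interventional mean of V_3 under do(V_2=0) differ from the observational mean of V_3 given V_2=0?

-5.25

Under do(V_2=0), V_2's equation is replaced by V_2=0 for every unit. Per-unit V_3: 7, -5, 1, 10. Mean = 3.25.
E[V_3|V_2=0] averages over only the 2 units with V_2=0 (V_1 = 3, 4): V_3 = 7, 10, mean 8.5.
Difference = 3.25 − 8.5 = -5.25.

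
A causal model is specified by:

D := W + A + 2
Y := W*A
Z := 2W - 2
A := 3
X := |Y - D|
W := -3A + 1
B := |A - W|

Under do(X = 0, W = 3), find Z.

4

Under do(X = 0, W = 3), each intervened variable's structural equation is replaced by its fixed value.
Z = 2W - 2  [with W=3]  = 4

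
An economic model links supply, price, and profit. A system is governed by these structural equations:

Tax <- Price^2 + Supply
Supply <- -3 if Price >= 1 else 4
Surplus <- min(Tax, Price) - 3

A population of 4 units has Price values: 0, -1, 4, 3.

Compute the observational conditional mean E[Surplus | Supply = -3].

E[Surplus|Supply=-3] averages over only the 2 units with Supply=-3 (Price = 4, 3): Surplus = 1, 0, mean 0.5.

0.5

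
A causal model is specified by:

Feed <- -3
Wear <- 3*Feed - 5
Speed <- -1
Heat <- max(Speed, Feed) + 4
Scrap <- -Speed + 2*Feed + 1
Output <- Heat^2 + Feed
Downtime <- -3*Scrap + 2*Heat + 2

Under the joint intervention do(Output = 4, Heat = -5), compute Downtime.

4

Under do(Output = 4, Heat = -5), each intervened variable's structural equation is replaced by its fixed value.
Scrap = -Speed + 2*Feed + 1  [with Speed=-1, Feed=-3]  = -4
Downtime = -3*Scrap + 2*Heat + 2  [with Scrap=-4, Heat=-5]  = 4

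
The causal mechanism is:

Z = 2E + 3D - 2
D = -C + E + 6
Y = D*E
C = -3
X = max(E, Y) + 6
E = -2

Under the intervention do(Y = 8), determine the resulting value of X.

Under do(Y=8), the mechanism Y = D*E is discarded; Y is fixed at 8.
X = max(E, Y) + 6  [with E=-2, Y=8]  = 14

14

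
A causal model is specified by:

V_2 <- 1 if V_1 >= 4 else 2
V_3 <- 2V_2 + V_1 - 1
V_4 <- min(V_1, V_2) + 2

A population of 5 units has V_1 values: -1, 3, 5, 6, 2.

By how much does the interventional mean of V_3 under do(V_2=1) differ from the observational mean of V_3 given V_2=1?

do(V_2=1) breaks V_2's dependence on V_1. With V_2=1 fixed, V_3 across the units is 0, 4, 6, 7, 3, mean 4.
Observing V_2=1 restricts to units where V_2's equation naturally yields 1: V_1 ∈ {5, 6}. In that subpopulation V_3 = 6, 7, mean 6.5.
Difference = 4 − 6.5 = -2.5.

-2.5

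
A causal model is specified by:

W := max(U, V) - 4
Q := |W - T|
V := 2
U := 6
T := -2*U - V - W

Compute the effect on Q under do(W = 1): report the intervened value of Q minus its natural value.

-2

do(W=1) replaces the equation W := max(U, V) - 4 with the constant W = 1.
T = -2*U - V - W  [with U=6, V=2, W=1]  = -15
Q = |W - T|  [with W=1, T=-15]  = 16
Without intervention: W = max(U, V) - 4  [with U=6, V=2]  = 2; T = -2*U - V - W  [with U=6, V=2, W=2]  = -16; Q = |W - T|  [with W=2, T=-16]  = 18.
Change = 16 − 18 = -2.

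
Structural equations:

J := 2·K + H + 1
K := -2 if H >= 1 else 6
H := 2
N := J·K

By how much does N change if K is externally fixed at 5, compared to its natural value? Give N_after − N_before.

63

Under do(K=5), the mechanism K := -2 if H >= 1 else 6 is discarded; K is fixed at 5.
J = 2·K + H + 1  [with K=5, H=2]  = 13
N = J·K  [with J=13, K=5]  = 65
Without intervention: K = -2 if H >= 1 else 6  [with H=2]  = -2; J = 2·K + H + 1  [with K=-2, H=2]  = -1; N = J·K  [with J=-1, K=-2]  = 2.
Change = 65 − 2 = 63.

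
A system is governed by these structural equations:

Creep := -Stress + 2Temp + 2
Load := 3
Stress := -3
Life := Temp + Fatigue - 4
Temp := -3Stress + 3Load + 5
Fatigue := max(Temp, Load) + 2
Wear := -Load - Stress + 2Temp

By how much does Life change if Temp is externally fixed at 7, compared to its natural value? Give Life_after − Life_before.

-32

The intervention breaks the incoming arrows to Temp: Temp := -3Stress + 3Load + 5 no longer applies, and Temp = 7.
Fatigue = max(Temp, Load) + 2  [with Temp=7, Load=3]  = 9
Life = Temp + Fatigue - 4  [with Temp=7, Fatigue=9]  = 12
Without intervention: Temp = -3Stress + 3Load + 5  [with Stress=-3, Load=3]  = 23; Fatigue = max(Temp, Load) + 2  [with Temp=23, Load=3]  = 25; Life = Temp + Fatigue - 4  [with Temp=23, Fatigue=25]  = 44.
Change = 12 − 44 = -32.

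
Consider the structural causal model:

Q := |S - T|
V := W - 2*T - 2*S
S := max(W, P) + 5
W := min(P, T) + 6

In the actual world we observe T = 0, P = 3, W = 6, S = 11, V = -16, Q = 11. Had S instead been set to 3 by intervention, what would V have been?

Intervening sets S = 3 and removes its equation (S := max(W, P) + 5).
W = min(P, T) + 6  [with P=3, T=0]  = 6
V = W - 2*T - 2*S  [with W=6, T=0, S=3]  = 0

0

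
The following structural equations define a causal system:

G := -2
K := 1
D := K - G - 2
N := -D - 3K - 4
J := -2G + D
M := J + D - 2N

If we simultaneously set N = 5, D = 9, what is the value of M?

12

The joint intervention fixes N = 5, D = 9, removing each variable's own equation.
J = -2G + D  [with G=-2, D=9]  = 13
M = J + D - 2N  [with J=13, D=9, N=5]  = 12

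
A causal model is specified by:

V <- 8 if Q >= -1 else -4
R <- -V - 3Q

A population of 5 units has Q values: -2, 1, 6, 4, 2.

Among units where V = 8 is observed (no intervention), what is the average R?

Conditioning on V=8 selects the 4 unit(s) with Q ∈ {1, 6, 4, 2}. Their R values: -11, -26, -20, -14. Mean = -17.75.

-17.75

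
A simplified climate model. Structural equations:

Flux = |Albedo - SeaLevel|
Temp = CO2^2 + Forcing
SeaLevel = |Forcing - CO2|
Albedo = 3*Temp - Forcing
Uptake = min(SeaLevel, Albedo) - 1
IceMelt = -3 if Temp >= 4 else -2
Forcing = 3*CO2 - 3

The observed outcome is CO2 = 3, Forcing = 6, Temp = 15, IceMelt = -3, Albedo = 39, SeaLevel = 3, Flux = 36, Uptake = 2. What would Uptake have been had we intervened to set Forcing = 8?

do(Forcing=8) replaces the equation Forcing = 3*CO2 - 3 with the constant Forcing = 8.
Temp = CO2^2 + Forcing  [with CO2=3, Forcing=8]  = 17
Albedo = 3*Temp - Forcing  [with Temp=17, Forcing=8]  = 43
SeaLevel = |Forcing - CO2|  [with Forcing=8, CO2=3]  = 5
Uptake = min(SeaLevel, Albedo) - 1  [with SeaLevel=5, Albedo=43]  = 4

4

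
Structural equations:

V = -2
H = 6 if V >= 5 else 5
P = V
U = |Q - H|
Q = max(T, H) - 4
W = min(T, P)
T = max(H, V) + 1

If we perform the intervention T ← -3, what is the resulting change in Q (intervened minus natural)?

-1

Intervening sets T = -3 and removes its equation (T = max(H, V) + 1).
H = 6 if V >= 5 else 5  [with V=-2]  = 5
Q = max(T, H) - 4  [with T=-3, H=5]  = 1
Without intervention: H = 6 if V >= 5 else 5  [with V=-2]  = 5; T = max(H, V) + 1  [with H=5, V=-2]  = 6; Q = max(T, H) - 4  [with T=6, H=5]  = 2.
Change = 1 − 2 = -1.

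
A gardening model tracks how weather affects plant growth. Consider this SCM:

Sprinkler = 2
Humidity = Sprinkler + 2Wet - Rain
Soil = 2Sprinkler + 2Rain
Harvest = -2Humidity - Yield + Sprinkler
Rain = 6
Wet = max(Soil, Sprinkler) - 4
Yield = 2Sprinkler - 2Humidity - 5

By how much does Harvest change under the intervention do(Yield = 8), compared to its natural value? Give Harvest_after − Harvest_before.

-49

Intervening sets Yield = 8 and removes its equation (Yield = 2Sprinkler - 2Humidity - 5).
Soil = 2Sprinkler + 2Rain  [with Sprinkler=2, Rain=6]  = 16
Wet = max(Soil, Sprinkler) - 4  [with Soil=16, Sprinkler=2]  = 12
Humidity = Sprinkler + 2Wet - Rain  [with Sprinkler=2, Wet=12, Rain=6]  = 20
Harvest = -2Humidity - Yield + Sprinkler  [with Humidity=20, Yield=8, Sprinkler=2]  = -46
Without intervention: Soil = 2Sprinkler + 2Rain  [with Sprinkler=2, Rain=6]  = 16; Wet = max(Soil, Sprinkler) - 4  [with Soil=16, Sprinkler=2]  = 12; Humidity = Sprinkler + 2Wet - Rain  [with Sprinkler=2, Wet=12, Rain=6]  = 20; Yield = 2Sprinkler - 2Humidity - 5  [with Sprinkler=2, Humidity=20]  = -41; Harvest = -2Humidity - Yield + Sprinkler  [with Humidity=20, Yield=-41, Sprinkler=2]  = 3.
Change = -46 − 3 = -49.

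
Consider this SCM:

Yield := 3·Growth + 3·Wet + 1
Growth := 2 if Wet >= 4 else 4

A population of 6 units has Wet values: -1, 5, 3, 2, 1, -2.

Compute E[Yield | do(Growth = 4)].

17

Under do(Growth=4), Growth's equation is replaced by Growth=4 for every unit. Per-unit Yield: 10, 28, 22, 19, 16, 7. Mean = 17.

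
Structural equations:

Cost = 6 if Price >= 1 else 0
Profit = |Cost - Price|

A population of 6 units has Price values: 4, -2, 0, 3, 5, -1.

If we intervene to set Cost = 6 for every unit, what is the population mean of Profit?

4.5

Under do(Cost=6), Cost's equation is replaced by Cost=6 for every unit. Per-unit Profit: 2, 8, 6, 3, 1, 7. Mean = 4.5.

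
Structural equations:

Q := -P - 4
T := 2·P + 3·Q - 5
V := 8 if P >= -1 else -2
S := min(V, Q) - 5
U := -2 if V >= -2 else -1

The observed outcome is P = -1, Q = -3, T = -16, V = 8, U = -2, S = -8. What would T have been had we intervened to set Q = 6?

The intervention breaks the incoming arrows to Q: Q := -P - 4 no longer applies, and Q = 6.
T = 2·P + 3·Q - 5  [with P=-1, Q=6]  = 11

11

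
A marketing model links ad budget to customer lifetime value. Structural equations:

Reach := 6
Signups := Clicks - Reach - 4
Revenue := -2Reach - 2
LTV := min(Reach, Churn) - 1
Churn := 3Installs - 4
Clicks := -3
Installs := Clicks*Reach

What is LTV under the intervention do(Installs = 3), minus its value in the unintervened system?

63

The intervention breaks the incoming arrows to Installs: Installs := Clicks*Reach no longer applies, and Installs = 3.
Churn = 3Installs - 4  [with Installs=3]  = 5
LTV = min(Reach, Churn) - 1  [with Reach=6, Churn=5]  = 4
Without intervention: Installs = Clicks*Reach  [with Clicks=-3, Reach=6]  = -18; Churn = 3Installs - 4  [with Installs=-18]  = -58; LTV = min(Reach, Churn) - 1  [with Reach=6, Churn=-58]  = -59.
Change = 4 − (-59) = 63.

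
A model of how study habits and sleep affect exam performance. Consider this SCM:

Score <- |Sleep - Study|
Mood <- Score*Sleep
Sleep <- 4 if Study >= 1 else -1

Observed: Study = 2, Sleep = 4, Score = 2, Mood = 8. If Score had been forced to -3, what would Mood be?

-12

The intervention breaks the incoming arrows to Score: Score <- |Sleep - Study| no longer applies, and Score = -3.
Sleep = 4 if Study >= 1 else -1  [with Study=2]  = 4
Mood = Score*Sleep  [with Score=-3, Sleep=4]  = -12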